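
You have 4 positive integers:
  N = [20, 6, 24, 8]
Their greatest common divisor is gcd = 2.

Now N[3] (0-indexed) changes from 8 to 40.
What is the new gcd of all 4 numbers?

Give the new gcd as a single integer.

Answer: 2

Derivation:
Numbers: [20, 6, 24, 8], gcd = 2
Change: index 3, 8 -> 40
gcd of the OTHER numbers (without index 3): gcd([20, 6, 24]) = 2
New gcd = gcd(g_others, new_val) = gcd(2, 40) = 2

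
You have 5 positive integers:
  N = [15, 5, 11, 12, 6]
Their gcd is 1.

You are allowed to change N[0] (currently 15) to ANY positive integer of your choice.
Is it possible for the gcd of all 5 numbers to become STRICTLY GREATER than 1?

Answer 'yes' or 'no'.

Current gcd = 1
gcd of all OTHER numbers (without N[0]=15): gcd([5, 11, 12, 6]) = 1
The new gcd after any change is gcd(1, new_value).
This can be at most 1.
Since 1 = old gcd 1, the gcd can only stay the same or decrease.

Answer: no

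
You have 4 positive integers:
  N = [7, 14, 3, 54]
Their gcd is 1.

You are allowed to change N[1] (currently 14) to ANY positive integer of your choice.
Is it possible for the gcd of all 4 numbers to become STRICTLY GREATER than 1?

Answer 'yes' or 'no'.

Current gcd = 1
gcd of all OTHER numbers (without N[1]=14): gcd([7, 3, 54]) = 1
The new gcd after any change is gcd(1, new_value).
This can be at most 1.
Since 1 = old gcd 1, the gcd can only stay the same or decrease.

Answer: no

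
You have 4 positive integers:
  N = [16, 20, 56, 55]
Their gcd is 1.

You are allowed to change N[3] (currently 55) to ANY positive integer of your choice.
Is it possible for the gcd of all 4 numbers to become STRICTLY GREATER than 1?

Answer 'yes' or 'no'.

Current gcd = 1
gcd of all OTHER numbers (without N[3]=55): gcd([16, 20, 56]) = 4
The new gcd after any change is gcd(4, new_value).
This can be at most 4.
Since 4 > old gcd 1, the gcd CAN increase (e.g., set N[3] = 4).

Answer: yes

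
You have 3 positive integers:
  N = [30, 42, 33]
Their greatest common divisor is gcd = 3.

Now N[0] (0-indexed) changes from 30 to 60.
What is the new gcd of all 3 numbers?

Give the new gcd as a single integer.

Answer: 3

Derivation:
Numbers: [30, 42, 33], gcd = 3
Change: index 0, 30 -> 60
gcd of the OTHER numbers (without index 0): gcd([42, 33]) = 3
New gcd = gcd(g_others, new_val) = gcd(3, 60) = 3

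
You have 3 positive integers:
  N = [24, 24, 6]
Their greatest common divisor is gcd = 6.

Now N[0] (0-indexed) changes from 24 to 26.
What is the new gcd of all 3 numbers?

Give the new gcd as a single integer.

Numbers: [24, 24, 6], gcd = 6
Change: index 0, 24 -> 26
gcd of the OTHER numbers (without index 0): gcd([24, 6]) = 6
New gcd = gcd(g_others, new_val) = gcd(6, 26) = 2

Answer: 2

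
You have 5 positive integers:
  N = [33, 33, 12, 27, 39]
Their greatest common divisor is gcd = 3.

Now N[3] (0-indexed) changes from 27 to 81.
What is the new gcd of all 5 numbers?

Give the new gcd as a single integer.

Numbers: [33, 33, 12, 27, 39], gcd = 3
Change: index 3, 27 -> 81
gcd of the OTHER numbers (without index 3): gcd([33, 33, 12, 39]) = 3
New gcd = gcd(g_others, new_val) = gcd(3, 81) = 3

Answer: 3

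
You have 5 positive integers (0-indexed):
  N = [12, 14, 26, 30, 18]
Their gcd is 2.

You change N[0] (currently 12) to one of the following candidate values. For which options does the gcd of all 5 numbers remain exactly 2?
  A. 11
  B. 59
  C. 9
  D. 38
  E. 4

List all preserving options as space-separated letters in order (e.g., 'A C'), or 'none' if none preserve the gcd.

Old gcd = 2; gcd of others (without N[0]) = 2
New gcd for candidate v: gcd(2, v). Preserves old gcd iff gcd(2, v) = 2.
  Option A: v=11, gcd(2,11)=1 -> changes
  Option B: v=59, gcd(2,59)=1 -> changes
  Option C: v=9, gcd(2,9)=1 -> changes
  Option D: v=38, gcd(2,38)=2 -> preserves
  Option E: v=4, gcd(2,4)=2 -> preserves

Answer: D E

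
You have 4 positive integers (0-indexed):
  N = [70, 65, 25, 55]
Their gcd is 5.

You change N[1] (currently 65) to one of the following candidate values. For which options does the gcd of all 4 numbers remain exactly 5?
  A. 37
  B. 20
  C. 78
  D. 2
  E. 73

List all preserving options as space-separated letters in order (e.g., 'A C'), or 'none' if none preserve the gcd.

Answer: B

Derivation:
Old gcd = 5; gcd of others (without N[1]) = 5
New gcd for candidate v: gcd(5, v). Preserves old gcd iff gcd(5, v) = 5.
  Option A: v=37, gcd(5,37)=1 -> changes
  Option B: v=20, gcd(5,20)=5 -> preserves
  Option C: v=78, gcd(5,78)=1 -> changes
  Option D: v=2, gcd(5,2)=1 -> changes
  Option E: v=73, gcd(5,73)=1 -> changes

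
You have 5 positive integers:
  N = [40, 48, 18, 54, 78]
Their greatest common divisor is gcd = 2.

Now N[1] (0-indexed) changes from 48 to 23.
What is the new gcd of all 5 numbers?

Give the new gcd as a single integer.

Answer: 1

Derivation:
Numbers: [40, 48, 18, 54, 78], gcd = 2
Change: index 1, 48 -> 23
gcd of the OTHER numbers (without index 1): gcd([40, 18, 54, 78]) = 2
New gcd = gcd(g_others, new_val) = gcd(2, 23) = 1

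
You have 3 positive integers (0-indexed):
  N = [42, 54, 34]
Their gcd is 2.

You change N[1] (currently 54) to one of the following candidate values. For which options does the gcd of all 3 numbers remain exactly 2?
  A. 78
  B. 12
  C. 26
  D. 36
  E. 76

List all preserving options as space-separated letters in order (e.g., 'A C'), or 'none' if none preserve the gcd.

Answer: A B C D E

Derivation:
Old gcd = 2; gcd of others (without N[1]) = 2
New gcd for candidate v: gcd(2, v). Preserves old gcd iff gcd(2, v) = 2.
  Option A: v=78, gcd(2,78)=2 -> preserves
  Option B: v=12, gcd(2,12)=2 -> preserves
  Option C: v=26, gcd(2,26)=2 -> preserves
  Option D: v=36, gcd(2,36)=2 -> preserves
  Option E: v=76, gcd(2,76)=2 -> preserves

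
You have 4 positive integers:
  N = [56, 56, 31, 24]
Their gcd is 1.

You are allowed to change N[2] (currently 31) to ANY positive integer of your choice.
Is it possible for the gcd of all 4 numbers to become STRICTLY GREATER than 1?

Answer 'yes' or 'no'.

Answer: yes

Derivation:
Current gcd = 1
gcd of all OTHER numbers (without N[2]=31): gcd([56, 56, 24]) = 8
The new gcd after any change is gcd(8, new_value).
This can be at most 8.
Since 8 > old gcd 1, the gcd CAN increase (e.g., set N[2] = 8).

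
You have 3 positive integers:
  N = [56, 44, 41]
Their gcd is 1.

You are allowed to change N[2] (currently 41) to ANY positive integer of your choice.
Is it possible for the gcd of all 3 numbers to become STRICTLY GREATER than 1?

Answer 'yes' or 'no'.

Answer: yes

Derivation:
Current gcd = 1
gcd of all OTHER numbers (without N[2]=41): gcd([56, 44]) = 4
The new gcd after any change is gcd(4, new_value).
This can be at most 4.
Since 4 > old gcd 1, the gcd CAN increase (e.g., set N[2] = 4).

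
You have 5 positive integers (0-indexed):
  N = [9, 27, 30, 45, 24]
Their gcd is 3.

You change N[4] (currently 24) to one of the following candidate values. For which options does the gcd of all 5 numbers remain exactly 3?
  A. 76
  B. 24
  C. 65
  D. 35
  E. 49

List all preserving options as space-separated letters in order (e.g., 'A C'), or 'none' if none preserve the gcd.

Answer: B

Derivation:
Old gcd = 3; gcd of others (without N[4]) = 3
New gcd for candidate v: gcd(3, v). Preserves old gcd iff gcd(3, v) = 3.
  Option A: v=76, gcd(3,76)=1 -> changes
  Option B: v=24, gcd(3,24)=3 -> preserves
  Option C: v=65, gcd(3,65)=1 -> changes
  Option D: v=35, gcd(3,35)=1 -> changes
  Option E: v=49, gcd(3,49)=1 -> changes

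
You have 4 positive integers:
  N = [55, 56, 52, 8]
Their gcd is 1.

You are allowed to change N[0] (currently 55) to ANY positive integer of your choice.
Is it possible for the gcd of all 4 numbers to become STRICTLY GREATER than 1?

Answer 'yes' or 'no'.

Answer: yes

Derivation:
Current gcd = 1
gcd of all OTHER numbers (without N[0]=55): gcd([56, 52, 8]) = 4
The new gcd after any change is gcd(4, new_value).
This can be at most 4.
Since 4 > old gcd 1, the gcd CAN increase (e.g., set N[0] = 4).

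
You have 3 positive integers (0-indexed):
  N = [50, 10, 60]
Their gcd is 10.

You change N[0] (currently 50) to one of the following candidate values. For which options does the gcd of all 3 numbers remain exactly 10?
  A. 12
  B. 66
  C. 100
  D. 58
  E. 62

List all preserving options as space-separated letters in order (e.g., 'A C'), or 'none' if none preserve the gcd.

Old gcd = 10; gcd of others (without N[0]) = 10
New gcd for candidate v: gcd(10, v). Preserves old gcd iff gcd(10, v) = 10.
  Option A: v=12, gcd(10,12)=2 -> changes
  Option B: v=66, gcd(10,66)=2 -> changes
  Option C: v=100, gcd(10,100)=10 -> preserves
  Option D: v=58, gcd(10,58)=2 -> changes
  Option E: v=62, gcd(10,62)=2 -> changes

Answer: C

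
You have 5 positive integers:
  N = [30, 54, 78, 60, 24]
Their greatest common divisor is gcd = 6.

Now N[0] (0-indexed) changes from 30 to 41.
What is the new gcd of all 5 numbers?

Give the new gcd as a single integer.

Answer: 1

Derivation:
Numbers: [30, 54, 78, 60, 24], gcd = 6
Change: index 0, 30 -> 41
gcd of the OTHER numbers (without index 0): gcd([54, 78, 60, 24]) = 6
New gcd = gcd(g_others, new_val) = gcd(6, 41) = 1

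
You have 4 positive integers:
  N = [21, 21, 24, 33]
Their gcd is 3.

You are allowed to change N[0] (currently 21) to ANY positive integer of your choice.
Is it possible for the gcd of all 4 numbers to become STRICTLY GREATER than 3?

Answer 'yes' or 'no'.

Current gcd = 3
gcd of all OTHER numbers (without N[0]=21): gcd([21, 24, 33]) = 3
The new gcd after any change is gcd(3, new_value).
This can be at most 3.
Since 3 = old gcd 3, the gcd can only stay the same or decrease.

Answer: no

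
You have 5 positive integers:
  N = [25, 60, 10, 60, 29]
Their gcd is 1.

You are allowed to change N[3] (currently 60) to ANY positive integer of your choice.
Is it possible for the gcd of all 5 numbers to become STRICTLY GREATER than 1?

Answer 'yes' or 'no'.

Answer: no

Derivation:
Current gcd = 1
gcd of all OTHER numbers (without N[3]=60): gcd([25, 60, 10, 29]) = 1
The new gcd after any change is gcd(1, new_value).
This can be at most 1.
Since 1 = old gcd 1, the gcd can only stay the same or decrease.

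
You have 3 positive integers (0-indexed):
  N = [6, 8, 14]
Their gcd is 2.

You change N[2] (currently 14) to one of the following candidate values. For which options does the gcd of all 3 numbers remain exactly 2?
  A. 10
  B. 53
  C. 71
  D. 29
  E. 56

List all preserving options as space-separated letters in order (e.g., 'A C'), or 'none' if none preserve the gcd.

Answer: A E

Derivation:
Old gcd = 2; gcd of others (without N[2]) = 2
New gcd for candidate v: gcd(2, v). Preserves old gcd iff gcd(2, v) = 2.
  Option A: v=10, gcd(2,10)=2 -> preserves
  Option B: v=53, gcd(2,53)=1 -> changes
  Option C: v=71, gcd(2,71)=1 -> changes
  Option D: v=29, gcd(2,29)=1 -> changes
  Option E: v=56, gcd(2,56)=2 -> preserves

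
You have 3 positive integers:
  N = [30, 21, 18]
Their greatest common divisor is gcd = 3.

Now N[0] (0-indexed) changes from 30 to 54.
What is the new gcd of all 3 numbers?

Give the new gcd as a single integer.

Numbers: [30, 21, 18], gcd = 3
Change: index 0, 30 -> 54
gcd of the OTHER numbers (without index 0): gcd([21, 18]) = 3
New gcd = gcd(g_others, new_val) = gcd(3, 54) = 3

Answer: 3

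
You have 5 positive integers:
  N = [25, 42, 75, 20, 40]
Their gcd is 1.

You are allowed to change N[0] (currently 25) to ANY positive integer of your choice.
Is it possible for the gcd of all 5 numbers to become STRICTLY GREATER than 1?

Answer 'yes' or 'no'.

Current gcd = 1
gcd of all OTHER numbers (without N[0]=25): gcd([42, 75, 20, 40]) = 1
The new gcd after any change is gcd(1, new_value).
This can be at most 1.
Since 1 = old gcd 1, the gcd can only stay the same or decrease.

Answer: no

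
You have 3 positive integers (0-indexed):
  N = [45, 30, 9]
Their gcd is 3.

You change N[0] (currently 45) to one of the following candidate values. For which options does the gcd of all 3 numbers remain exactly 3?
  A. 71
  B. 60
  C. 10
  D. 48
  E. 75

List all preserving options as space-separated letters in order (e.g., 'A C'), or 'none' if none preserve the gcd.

Old gcd = 3; gcd of others (without N[0]) = 3
New gcd for candidate v: gcd(3, v). Preserves old gcd iff gcd(3, v) = 3.
  Option A: v=71, gcd(3,71)=1 -> changes
  Option B: v=60, gcd(3,60)=3 -> preserves
  Option C: v=10, gcd(3,10)=1 -> changes
  Option D: v=48, gcd(3,48)=3 -> preserves
  Option E: v=75, gcd(3,75)=3 -> preserves

Answer: B D E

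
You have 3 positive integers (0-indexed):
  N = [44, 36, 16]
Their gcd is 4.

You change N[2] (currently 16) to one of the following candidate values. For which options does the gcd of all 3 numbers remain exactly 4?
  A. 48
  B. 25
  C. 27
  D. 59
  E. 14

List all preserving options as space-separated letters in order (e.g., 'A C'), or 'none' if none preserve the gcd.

Old gcd = 4; gcd of others (without N[2]) = 4
New gcd for candidate v: gcd(4, v). Preserves old gcd iff gcd(4, v) = 4.
  Option A: v=48, gcd(4,48)=4 -> preserves
  Option B: v=25, gcd(4,25)=1 -> changes
  Option C: v=27, gcd(4,27)=1 -> changes
  Option D: v=59, gcd(4,59)=1 -> changes
  Option E: v=14, gcd(4,14)=2 -> changes

Answer: A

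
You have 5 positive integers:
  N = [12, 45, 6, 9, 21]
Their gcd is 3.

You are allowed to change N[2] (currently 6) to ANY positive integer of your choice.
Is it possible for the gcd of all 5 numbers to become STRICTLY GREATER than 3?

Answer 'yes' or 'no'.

Current gcd = 3
gcd of all OTHER numbers (without N[2]=6): gcd([12, 45, 9, 21]) = 3
The new gcd after any change is gcd(3, new_value).
This can be at most 3.
Since 3 = old gcd 3, the gcd can only stay the same or decrease.

Answer: no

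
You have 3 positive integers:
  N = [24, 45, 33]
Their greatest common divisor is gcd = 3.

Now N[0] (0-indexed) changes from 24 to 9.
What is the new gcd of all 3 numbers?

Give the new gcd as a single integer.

Answer: 3

Derivation:
Numbers: [24, 45, 33], gcd = 3
Change: index 0, 24 -> 9
gcd of the OTHER numbers (without index 0): gcd([45, 33]) = 3
New gcd = gcd(g_others, new_val) = gcd(3, 9) = 3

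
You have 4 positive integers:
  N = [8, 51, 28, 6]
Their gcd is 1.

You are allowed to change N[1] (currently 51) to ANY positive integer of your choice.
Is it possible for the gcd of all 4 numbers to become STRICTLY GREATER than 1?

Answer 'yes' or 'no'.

Answer: yes

Derivation:
Current gcd = 1
gcd of all OTHER numbers (without N[1]=51): gcd([8, 28, 6]) = 2
The new gcd after any change is gcd(2, new_value).
This can be at most 2.
Since 2 > old gcd 1, the gcd CAN increase (e.g., set N[1] = 2).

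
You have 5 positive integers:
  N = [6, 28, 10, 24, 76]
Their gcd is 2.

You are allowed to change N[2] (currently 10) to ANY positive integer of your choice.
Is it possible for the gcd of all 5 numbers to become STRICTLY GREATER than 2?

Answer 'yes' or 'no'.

Answer: no

Derivation:
Current gcd = 2
gcd of all OTHER numbers (without N[2]=10): gcd([6, 28, 24, 76]) = 2
The new gcd after any change is gcd(2, new_value).
This can be at most 2.
Since 2 = old gcd 2, the gcd can only stay the same or decrease.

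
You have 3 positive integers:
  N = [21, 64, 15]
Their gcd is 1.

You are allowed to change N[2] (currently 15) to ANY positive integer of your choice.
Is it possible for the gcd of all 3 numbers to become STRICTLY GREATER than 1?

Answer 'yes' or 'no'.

Answer: no

Derivation:
Current gcd = 1
gcd of all OTHER numbers (without N[2]=15): gcd([21, 64]) = 1
The new gcd after any change is gcd(1, new_value).
This can be at most 1.
Since 1 = old gcd 1, the gcd can only stay the same or decrease.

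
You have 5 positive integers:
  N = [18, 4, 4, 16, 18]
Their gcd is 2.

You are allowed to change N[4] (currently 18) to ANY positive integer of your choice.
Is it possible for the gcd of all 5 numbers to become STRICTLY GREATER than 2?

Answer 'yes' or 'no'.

Answer: no

Derivation:
Current gcd = 2
gcd of all OTHER numbers (without N[4]=18): gcd([18, 4, 4, 16]) = 2
The new gcd after any change is gcd(2, new_value).
This can be at most 2.
Since 2 = old gcd 2, the gcd can only stay the same or decrease.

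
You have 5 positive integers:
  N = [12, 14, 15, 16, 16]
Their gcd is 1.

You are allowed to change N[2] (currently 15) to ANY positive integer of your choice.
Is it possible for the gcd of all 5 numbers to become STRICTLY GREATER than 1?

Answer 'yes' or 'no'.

Answer: yes

Derivation:
Current gcd = 1
gcd of all OTHER numbers (without N[2]=15): gcd([12, 14, 16, 16]) = 2
The new gcd after any change is gcd(2, new_value).
This can be at most 2.
Since 2 > old gcd 1, the gcd CAN increase (e.g., set N[2] = 2).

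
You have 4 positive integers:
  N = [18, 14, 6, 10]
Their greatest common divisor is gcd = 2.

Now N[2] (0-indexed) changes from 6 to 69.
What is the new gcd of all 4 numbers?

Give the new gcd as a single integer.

Answer: 1

Derivation:
Numbers: [18, 14, 6, 10], gcd = 2
Change: index 2, 6 -> 69
gcd of the OTHER numbers (without index 2): gcd([18, 14, 10]) = 2
New gcd = gcd(g_others, new_val) = gcd(2, 69) = 1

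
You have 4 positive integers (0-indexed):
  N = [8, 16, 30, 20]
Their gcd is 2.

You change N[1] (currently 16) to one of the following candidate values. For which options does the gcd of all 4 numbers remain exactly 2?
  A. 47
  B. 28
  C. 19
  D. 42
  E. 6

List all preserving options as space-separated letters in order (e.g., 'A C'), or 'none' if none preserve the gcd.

Answer: B D E

Derivation:
Old gcd = 2; gcd of others (without N[1]) = 2
New gcd for candidate v: gcd(2, v). Preserves old gcd iff gcd(2, v) = 2.
  Option A: v=47, gcd(2,47)=1 -> changes
  Option B: v=28, gcd(2,28)=2 -> preserves
  Option C: v=19, gcd(2,19)=1 -> changes
  Option D: v=42, gcd(2,42)=2 -> preserves
  Option E: v=6, gcd(2,6)=2 -> preserves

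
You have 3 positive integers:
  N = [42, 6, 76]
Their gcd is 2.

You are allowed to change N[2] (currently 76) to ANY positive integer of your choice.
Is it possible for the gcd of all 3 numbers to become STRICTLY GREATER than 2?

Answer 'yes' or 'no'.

Answer: yes

Derivation:
Current gcd = 2
gcd of all OTHER numbers (without N[2]=76): gcd([42, 6]) = 6
The new gcd after any change is gcd(6, new_value).
This can be at most 6.
Since 6 > old gcd 2, the gcd CAN increase (e.g., set N[2] = 6).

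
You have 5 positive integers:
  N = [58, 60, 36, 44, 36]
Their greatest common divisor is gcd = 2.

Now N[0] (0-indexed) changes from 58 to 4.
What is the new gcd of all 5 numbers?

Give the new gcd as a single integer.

Numbers: [58, 60, 36, 44, 36], gcd = 2
Change: index 0, 58 -> 4
gcd of the OTHER numbers (without index 0): gcd([60, 36, 44, 36]) = 4
New gcd = gcd(g_others, new_val) = gcd(4, 4) = 4

Answer: 4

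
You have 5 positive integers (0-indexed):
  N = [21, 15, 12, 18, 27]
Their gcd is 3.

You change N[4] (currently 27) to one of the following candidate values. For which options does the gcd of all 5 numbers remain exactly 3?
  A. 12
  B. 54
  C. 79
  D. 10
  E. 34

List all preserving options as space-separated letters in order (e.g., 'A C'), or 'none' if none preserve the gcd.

Answer: A B

Derivation:
Old gcd = 3; gcd of others (without N[4]) = 3
New gcd for candidate v: gcd(3, v). Preserves old gcd iff gcd(3, v) = 3.
  Option A: v=12, gcd(3,12)=3 -> preserves
  Option B: v=54, gcd(3,54)=3 -> preserves
  Option C: v=79, gcd(3,79)=1 -> changes
  Option D: v=10, gcd(3,10)=1 -> changes
  Option E: v=34, gcd(3,34)=1 -> changes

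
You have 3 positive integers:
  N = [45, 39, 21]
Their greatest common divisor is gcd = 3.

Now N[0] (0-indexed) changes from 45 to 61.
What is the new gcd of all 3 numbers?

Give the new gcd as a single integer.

Answer: 1

Derivation:
Numbers: [45, 39, 21], gcd = 3
Change: index 0, 45 -> 61
gcd of the OTHER numbers (without index 0): gcd([39, 21]) = 3
New gcd = gcd(g_others, new_val) = gcd(3, 61) = 1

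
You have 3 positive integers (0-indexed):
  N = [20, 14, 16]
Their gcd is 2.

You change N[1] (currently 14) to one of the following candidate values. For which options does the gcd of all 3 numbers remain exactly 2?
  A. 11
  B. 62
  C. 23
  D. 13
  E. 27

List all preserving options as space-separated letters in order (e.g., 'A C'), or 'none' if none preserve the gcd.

Answer: B

Derivation:
Old gcd = 2; gcd of others (without N[1]) = 4
New gcd for candidate v: gcd(4, v). Preserves old gcd iff gcd(4, v) = 2.
  Option A: v=11, gcd(4,11)=1 -> changes
  Option B: v=62, gcd(4,62)=2 -> preserves
  Option C: v=23, gcd(4,23)=1 -> changes
  Option D: v=13, gcd(4,13)=1 -> changes
  Option E: v=27, gcd(4,27)=1 -> changes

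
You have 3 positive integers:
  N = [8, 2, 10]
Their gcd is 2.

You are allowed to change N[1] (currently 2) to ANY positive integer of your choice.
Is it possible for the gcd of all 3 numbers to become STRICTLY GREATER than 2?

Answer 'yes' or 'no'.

Current gcd = 2
gcd of all OTHER numbers (without N[1]=2): gcd([8, 10]) = 2
The new gcd after any change is gcd(2, new_value).
This can be at most 2.
Since 2 = old gcd 2, the gcd can only stay the same or decrease.

Answer: no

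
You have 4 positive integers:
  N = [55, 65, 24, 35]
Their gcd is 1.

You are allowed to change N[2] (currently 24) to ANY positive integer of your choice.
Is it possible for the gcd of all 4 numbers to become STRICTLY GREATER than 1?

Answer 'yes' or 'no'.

Answer: yes

Derivation:
Current gcd = 1
gcd of all OTHER numbers (without N[2]=24): gcd([55, 65, 35]) = 5
The new gcd after any change is gcd(5, new_value).
This can be at most 5.
Since 5 > old gcd 1, the gcd CAN increase (e.g., set N[2] = 5).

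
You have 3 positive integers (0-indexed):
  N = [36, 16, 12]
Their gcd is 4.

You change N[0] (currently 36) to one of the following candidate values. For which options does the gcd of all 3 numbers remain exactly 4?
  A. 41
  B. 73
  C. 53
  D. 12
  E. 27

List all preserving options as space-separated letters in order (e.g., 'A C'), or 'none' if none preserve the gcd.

Answer: D

Derivation:
Old gcd = 4; gcd of others (without N[0]) = 4
New gcd for candidate v: gcd(4, v). Preserves old gcd iff gcd(4, v) = 4.
  Option A: v=41, gcd(4,41)=1 -> changes
  Option B: v=73, gcd(4,73)=1 -> changes
  Option C: v=53, gcd(4,53)=1 -> changes
  Option D: v=12, gcd(4,12)=4 -> preserves
  Option E: v=27, gcd(4,27)=1 -> changes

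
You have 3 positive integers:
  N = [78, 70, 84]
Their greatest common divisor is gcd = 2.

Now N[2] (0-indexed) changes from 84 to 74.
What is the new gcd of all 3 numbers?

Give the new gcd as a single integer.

Numbers: [78, 70, 84], gcd = 2
Change: index 2, 84 -> 74
gcd of the OTHER numbers (without index 2): gcd([78, 70]) = 2
New gcd = gcd(g_others, new_val) = gcd(2, 74) = 2

Answer: 2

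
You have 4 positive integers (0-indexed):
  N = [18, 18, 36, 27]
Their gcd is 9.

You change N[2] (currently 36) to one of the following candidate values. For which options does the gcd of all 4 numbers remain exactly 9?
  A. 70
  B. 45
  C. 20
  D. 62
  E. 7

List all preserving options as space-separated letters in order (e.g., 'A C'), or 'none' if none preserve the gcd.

Answer: B

Derivation:
Old gcd = 9; gcd of others (without N[2]) = 9
New gcd for candidate v: gcd(9, v). Preserves old gcd iff gcd(9, v) = 9.
  Option A: v=70, gcd(9,70)=1 -> changes
  Option B: v=45, gcd(9,45)=9 -> preserves
  Option C: v=20, gcd(9,20)=1 -> changes
  Option D: v=62, gcd(9,62)=1 -> changes
  Option E: v=7, gcd(9,7)=1 -> changes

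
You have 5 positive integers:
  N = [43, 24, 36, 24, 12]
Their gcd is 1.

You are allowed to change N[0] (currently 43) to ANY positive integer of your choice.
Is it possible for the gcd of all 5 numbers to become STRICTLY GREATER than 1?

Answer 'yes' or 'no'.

Current gcd = 1
gcd of all OTHER numbers (without N[0]=43): gcd([24, 36, 24, 12]) = 12
The new gcd after any change is gcd(12, new_value).
This can be at most 12.
Since 12 > old gcd 1, the gcd CAN increase (e.g., set N[0] = 12).

Answer: yes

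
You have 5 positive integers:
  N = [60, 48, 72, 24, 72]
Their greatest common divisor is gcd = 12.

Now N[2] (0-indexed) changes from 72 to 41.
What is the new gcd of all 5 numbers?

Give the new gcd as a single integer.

Answer: 1

Derivation:
Numbers: [60, 48, 72, 24, 72], gcd = 12
Change: index 2, 72 -> 41
gcd of the OTHER numbers (without index 2): gcd([60, 48, 24, 72]) = 12
New gcd = gcd(g_others, new_val) = gcd(12, 41) = 1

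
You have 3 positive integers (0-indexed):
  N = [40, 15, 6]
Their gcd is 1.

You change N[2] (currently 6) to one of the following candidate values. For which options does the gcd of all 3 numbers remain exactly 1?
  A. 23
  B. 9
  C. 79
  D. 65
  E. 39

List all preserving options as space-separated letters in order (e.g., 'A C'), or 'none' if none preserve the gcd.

Answer: A B C E

Derivation:
Old gcd = 1; gcd of others (without N[2]) = 5
New gcd for candidate v: gcd(5, v). Preserves old gcd iff gcd(5, v) = 1.
  Option A: v=23, gcd(5,23)=1 -> preserves
  Option B: v=9, gcd(5,9)=1 -> preserves
  Option C: v=79, gcd(5,79)=1 -> preserves
  Option D: v=65, gcd(5,65)=5 -> changes
  Option E: v=39, gcd(5,39)=1 -> preserves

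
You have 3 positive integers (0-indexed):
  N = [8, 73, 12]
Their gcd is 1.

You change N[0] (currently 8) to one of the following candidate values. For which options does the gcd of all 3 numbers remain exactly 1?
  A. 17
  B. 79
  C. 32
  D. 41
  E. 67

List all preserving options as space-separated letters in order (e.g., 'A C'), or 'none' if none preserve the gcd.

Old gcd = 1; gcd of others (without N[0]) = 1
New gcd for candidate v: gcd(1, v). Preserves old gcd iff gcd(1, v) = 1.
  Option A: v=17, gcd(1,17)=1 -> preserves
  Option B: v=79, gcd(1,79)=1 -> preserves
  Option C: v=32, gcd(1,32)=1 -> preserves
  Option D: v=41, gcd(1,41)=1 -> preserves
  Option E: v=67, gcd(1,67)=1 -> preserves

Answer: A B C D E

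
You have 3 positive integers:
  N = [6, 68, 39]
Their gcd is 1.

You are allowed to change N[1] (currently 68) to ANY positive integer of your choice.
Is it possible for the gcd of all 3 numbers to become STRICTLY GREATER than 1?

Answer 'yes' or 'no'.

Current gcd = 1
gcd of all OTHER numbers (without N[1]=68): gcd([6, 39]) = 3
The new gcd after any change is gcd(3, new_value).
This can be at most 3.
Since 3 > old gcd 1, the gcd CAN increase (e.g., set N[1] = 3).

Answer: yes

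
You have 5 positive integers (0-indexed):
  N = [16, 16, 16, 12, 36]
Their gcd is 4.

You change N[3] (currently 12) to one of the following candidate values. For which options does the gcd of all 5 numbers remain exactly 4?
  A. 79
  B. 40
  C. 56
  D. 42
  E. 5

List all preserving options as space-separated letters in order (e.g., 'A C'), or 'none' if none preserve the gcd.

Old gcd = 4; gcd of others (without N[3]) = 4
New gcd for candidate v: gcd(4, v). Preserves old gcd iff gcd(4, v) = 4.
  Option A: v=79, gcd(4,79)=1 -> changes
  Option B: v=40, gcd(4,40)=4 -> preserves
  Option C: v=56, gcd(4,56)=4 -> preserves
  Option D: v=42, gcd(4,42)=2 -> changes
  Option E: v=5, gcd(4,5)=1 -> changes

Answer: B C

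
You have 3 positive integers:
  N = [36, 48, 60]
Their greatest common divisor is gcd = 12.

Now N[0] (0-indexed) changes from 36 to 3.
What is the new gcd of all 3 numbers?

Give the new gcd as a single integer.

Answer: 3

Derivation:
Numbers: [36, 48, 60], gcd = 12
Change: index 0, 36 -> 3
gcd of the OTHER numbers (without index 0): gcd([48, 60]) = 12
New gcd = gcd(g_others, new_val) = gcd(12, 3) = 3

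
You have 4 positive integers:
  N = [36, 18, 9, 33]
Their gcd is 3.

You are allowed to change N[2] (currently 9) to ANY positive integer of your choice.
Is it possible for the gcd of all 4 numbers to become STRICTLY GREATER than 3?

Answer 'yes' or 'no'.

Answer: no

Derivation:
Current gcd = 3
gcd of all OTHER numbers (without N[2]=9): gcd([36, 18, 33]) = 3
The new gcd after any change is gcd(3, new_value).
This can be at most 3.
Since 3 = old gcd 3, the gcd can only stay the same or decrease.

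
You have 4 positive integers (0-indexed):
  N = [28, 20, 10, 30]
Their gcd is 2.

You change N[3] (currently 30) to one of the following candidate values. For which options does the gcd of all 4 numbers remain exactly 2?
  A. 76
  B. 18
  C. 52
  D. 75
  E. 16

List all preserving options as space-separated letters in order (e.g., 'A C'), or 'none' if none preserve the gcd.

Answer: A B C E

Derivation:
Old gcd = 2; gcd of others (without N[3]) = 2
New gcd for candidate v: gcd(2, v). Preserves old gcd iff gcd(2, v) = 2.
  Option A: v=76, gcd(2,76)=2 -> preserves
  Option B: v=18, gcd(2,18)=2 -> preserves
  Option C: v=52, gcd(2,52)=2 -> preserves
  Option D: v=75, gcd(2,75)=1 -> changes
  Option E: v=16, gcd(2,16)=2 -> preserves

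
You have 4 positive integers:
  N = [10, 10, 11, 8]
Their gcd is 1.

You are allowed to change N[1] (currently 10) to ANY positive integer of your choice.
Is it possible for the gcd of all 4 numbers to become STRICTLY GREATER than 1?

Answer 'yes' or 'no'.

Current gcd = 1
gcd of all OTHER numbers (without N[1]=10): gcd([10, 11, 8]) = 1
The new gcd after any change is gcd(1, new_value).
This can be at most 1.
Since 1 = old gcd 1, the gcd can only stay the same or decrease.

Answer: no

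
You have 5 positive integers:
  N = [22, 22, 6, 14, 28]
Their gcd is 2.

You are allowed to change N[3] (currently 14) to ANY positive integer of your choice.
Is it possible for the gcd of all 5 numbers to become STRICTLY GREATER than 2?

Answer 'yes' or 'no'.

Answer: no

Derivation:
Current gcd = 2
gcd of all OTHER numbers (without N[3]=14): gcd([22, 22, 6, 28]) = 2
The new gcd after any change is gcd(2, new_value).
This can be at most 2.
Since 2 = old gcd 2, the gcd can only stay the same or decrease.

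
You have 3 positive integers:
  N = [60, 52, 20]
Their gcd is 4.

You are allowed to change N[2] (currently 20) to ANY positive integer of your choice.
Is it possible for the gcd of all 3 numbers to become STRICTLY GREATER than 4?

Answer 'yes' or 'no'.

Current gcd = 4
gcd of all OTHER numbers (without N[2]=20): gcd([60, 52]) = 4
The new gcd after any change is gcd(4, new_value).
This can be at most 4.
Since 4 = old gcd 4, the gcd can only stay the same or decrease.

Answer: no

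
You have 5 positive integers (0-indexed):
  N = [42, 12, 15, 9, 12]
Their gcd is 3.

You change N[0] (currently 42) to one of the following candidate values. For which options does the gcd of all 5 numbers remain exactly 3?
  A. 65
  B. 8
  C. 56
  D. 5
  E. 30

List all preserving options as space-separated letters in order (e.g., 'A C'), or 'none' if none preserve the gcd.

Answer: E

Derivation:
Old gcd = 3; gcd of others (without N[0]) = 3
New gcd for candidate v: gcd(3, v). Preserves old gcd iff gcd(3, v) = 3.
  Option A: v=65, gcd(3,65)=1 -> changes
  Option B: v=8, gcd(3,8)=1 -> changes
  Option C: v=56, gcd(3,56)=1 -> changes
  Option D: v=5, gcd(3,5)=1 -> changes
  Option E: v=30, gcd(3,30)=3 -> preserves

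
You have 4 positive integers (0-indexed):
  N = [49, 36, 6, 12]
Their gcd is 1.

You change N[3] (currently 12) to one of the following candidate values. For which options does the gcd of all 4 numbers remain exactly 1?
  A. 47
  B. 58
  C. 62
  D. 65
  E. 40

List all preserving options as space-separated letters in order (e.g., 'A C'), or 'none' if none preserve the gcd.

Answer: A B C D E

Derivation:
Old gcd = 1; gcd of others (without N[3]) = 1
New gcd for candidate v: gcd(1, v). Preserves old gcd iff gcd(1, v) = 1.
  Option A: v=47, gcd(1,47)=1 -> preserves
  Option B: v=58, gcd(1,58)=1 -> preserves
  Option C: v=62, gcd(1,62)=1 -> preserves
  Option D: v=65, gcd(1,65)=1 -> preserves
  Option E: v=40, gcd(1,40)=1 -> preserves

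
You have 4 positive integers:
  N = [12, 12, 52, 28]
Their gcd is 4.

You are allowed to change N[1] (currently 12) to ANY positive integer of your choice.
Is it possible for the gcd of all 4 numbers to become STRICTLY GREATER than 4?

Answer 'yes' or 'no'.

Current gcd = 4
gcd of all OTHER numbers (without N[1]=12): gcd([12, 52, 28]) = 4
The new gcd after any change is gcd(4, new_value).
This can be at most 4.
Since 4 = old gcd 4, the gcd can only stay the same or decrease.

Answer: no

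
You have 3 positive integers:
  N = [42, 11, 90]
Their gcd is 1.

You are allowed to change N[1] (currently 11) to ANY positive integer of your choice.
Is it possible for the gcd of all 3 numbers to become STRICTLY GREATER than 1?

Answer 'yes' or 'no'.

Answer: yes

Derivation:
Current gcd = 1
gcd of all OTHER numbers (without N[1]=11): gcd([42, 90]) = 6
The new gcd after any change is gcd(6, new_value).
This can be at most 6.
Since 6 > old gcd 1, the gcd CAN increase (e.g., set N[1] = 6).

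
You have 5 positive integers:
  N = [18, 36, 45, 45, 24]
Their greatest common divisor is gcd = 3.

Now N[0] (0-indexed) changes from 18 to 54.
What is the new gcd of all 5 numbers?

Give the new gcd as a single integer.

Answer: 3

Derivation:
Numbers: [18, 36, 45, 45, 24], gcd = 3
Change: index 0, 18 -> 54
gcd of the OTHER numbers (without index 0): gcd([36, 45, 45, 24]) = 3
New gcd = gcd(g_others, new_val) = gcd(3, 54) = 3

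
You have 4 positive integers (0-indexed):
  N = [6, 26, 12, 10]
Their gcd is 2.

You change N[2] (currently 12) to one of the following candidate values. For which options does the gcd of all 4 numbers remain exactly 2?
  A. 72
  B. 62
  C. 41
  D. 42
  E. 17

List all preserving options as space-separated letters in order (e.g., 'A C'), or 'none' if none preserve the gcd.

Answer: A B D

Derivation:
Old gcd = 2; gcd of others (without N[2]) = 2
New gcd for candidate v: gcd(2, v). Preserves old gcd iff gcd(2, v) = 2.
  Option A: v=72, gcd(2,72)=2 -> preserves
  Option B: v=62, gcd(2,62)=2 -> preserves
  Option C: v=41, gcd(2,41)=1 -> changes
  Option D: v=42, gcd(2,42)=2 -> preserves
  Option E: v=17, gcd(2,17)=1 -> changes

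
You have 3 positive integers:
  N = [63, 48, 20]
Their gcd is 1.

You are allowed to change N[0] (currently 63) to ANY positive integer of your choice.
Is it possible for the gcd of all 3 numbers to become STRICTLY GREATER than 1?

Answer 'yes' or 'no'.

Answer: yes

Derivation:
Current gcd = 1
gcd of all OTHER numbers (without N[0]=63): gcd([48, 20]) = 4
The new gcd after any change is gcd(4, new_value).
This can be at most 4.
Since 4 > old gcd 1, the gcd CAN increase (e.g., set N[0] = 4).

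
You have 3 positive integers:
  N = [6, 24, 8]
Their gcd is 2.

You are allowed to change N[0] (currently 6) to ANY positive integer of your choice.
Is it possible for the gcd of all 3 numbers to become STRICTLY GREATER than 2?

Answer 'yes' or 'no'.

Answer: yes

Derivation:
Current gcd = 2
gcd of all OTHER numbers (without N[0]=6): gcd([24, 8]) = 8
The new gcd after any change is gcd(8, new_value).
This can be at most 8.
Since 8 > old gcd 2, the gcd CAN increase (e.g., set N[0] = 8).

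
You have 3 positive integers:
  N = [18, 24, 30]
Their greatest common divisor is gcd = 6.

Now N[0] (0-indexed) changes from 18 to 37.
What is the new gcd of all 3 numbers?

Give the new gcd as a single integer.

Numbers: [18, 24, 30], gcd = 6
Change: index 0, 18 -> 37
gcd of the OTHER numbers (without index 0): gcd([24, 30]) = 6
New gcd = gcd(g_others, new_val) = gcd(6, 37) = 1

Answer: 1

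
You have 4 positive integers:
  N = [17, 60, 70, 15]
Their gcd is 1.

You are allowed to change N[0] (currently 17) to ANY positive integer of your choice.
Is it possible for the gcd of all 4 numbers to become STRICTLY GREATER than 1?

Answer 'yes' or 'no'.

Answer: yes

Derivation:
Current gcd = 1
gcd of all OTHER numbers (without N[0]=17): gcd([60, 70, 15]) = 5
The new gcd after any change is gcd(5, new_value).
This can be at most 5.
Since 5 > old gcd 1, the gcd CAN increase (e.g., set N[0] = 5).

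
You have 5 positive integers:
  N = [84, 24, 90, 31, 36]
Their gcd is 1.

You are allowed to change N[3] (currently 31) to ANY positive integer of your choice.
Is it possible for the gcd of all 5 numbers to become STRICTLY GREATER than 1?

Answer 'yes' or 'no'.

Current gcd = 1
gcd of all OTHER numbers (without N[3]=31): gcd([84, 24, 90, 36]) = 6
The new gcd after any change is gcd(6, new_value).
This can be at most 6.
Since 6 > old gcd 1, the gcd CAN increase (e.g., set N[3] = 6).

Answer: yes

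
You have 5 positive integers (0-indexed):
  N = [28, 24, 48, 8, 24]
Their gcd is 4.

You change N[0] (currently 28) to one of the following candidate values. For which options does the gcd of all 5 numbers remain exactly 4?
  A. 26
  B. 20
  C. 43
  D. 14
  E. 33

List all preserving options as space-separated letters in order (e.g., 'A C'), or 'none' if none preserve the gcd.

Answer: B

Derivation:
Old gcd = 4; gcd of others (without N[0]) = 8
New gcd for candidate v: gcd(8, v). Preserves old gcd iff gcd(8, v) = 4.
  Option A: v=26, gcd(8,26)=2 -> changes
  Option B: v=20, gcd(8,20)=4 -> preserves
  Option C: v=43, gcd(8,43)=1 -> changes
  Option D: v=14, gcd(8,14)=2 -> changes
  Option E: v=33, gcd(8,33)=1 -> changes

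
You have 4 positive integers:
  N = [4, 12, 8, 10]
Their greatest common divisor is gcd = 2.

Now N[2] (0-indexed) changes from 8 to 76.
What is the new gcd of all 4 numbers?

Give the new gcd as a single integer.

Answer: 2

Derivation:
Numbers: [4, 12, 8, 10], gcd = 2
Change: index 2, 8 -> 76
gcd of the OTHER numbers (without index 2): gcd([4, 12, 10]) = 2
New gcd = gcd(g_others, new_val) = gcd(2, 76) = 2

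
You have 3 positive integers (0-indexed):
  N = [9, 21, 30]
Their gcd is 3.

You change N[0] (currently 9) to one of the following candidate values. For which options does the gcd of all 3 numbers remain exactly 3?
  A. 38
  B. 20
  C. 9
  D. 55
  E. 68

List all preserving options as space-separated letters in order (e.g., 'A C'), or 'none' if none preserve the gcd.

Answer: C

Derivation:
Old gcd = 3; gcd of others (without N[0]) = 3
New gcd for candidate v: gcd(3, v). Preserves old gcd iff gcd(3, v) = 3.
  Option A: v=38, gcd(3,38)=1 -> changes
  Option B: v=20, gcd(3,20)=1 -> changes
  Option C: v=9, gcd(3,9)=3 -> preserves
  Option D: v=55, gcd(3,55)=1 -> changes
  Option E: v=68, gcd(3,68)=1 -> changes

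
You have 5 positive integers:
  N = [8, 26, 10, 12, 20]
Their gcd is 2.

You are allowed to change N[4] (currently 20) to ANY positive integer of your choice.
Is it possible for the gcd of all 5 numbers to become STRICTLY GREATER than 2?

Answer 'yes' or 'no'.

Current gcd = 2
gcd of all OTHER numbers (without N[4]=20): gcd([8, 26, 10, 12]) = 2
The new gcd after any change is gcd(2, new_value).
This can be at most 2.
Since 2 = old gcd 2, the gcd can only stay the same or decrease.

Answer: no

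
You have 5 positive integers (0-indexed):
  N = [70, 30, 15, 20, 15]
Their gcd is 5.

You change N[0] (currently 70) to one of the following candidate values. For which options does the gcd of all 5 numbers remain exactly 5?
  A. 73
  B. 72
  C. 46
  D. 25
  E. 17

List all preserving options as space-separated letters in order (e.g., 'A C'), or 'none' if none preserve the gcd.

Old gcd = 5; gcd of others (without N[0]) = 5
New gcd for candidate v: gcd(5, v). Preserves old gcd iff gcd(5, v) = 5.
  Option A: v=73, gcd(5,73)=1 -> changes
  Option B: v=72, gcd(5,72)=1 -> changes
  Option C: v=46, gcd(5,46)=1 -> changes
  Option D: v=25, gcd(5,25)=5 -> preserves
  Option E: v=17, gcd(5,17)=1 -> changes

Answer: D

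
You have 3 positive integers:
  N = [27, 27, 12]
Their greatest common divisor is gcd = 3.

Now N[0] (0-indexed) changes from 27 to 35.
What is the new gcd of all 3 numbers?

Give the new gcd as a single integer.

Answer: 1

Derivation:
Numbers: [27, 27, 12], gcd = 3
Change: index 0, 27 -> 35
gcd of the OTHER numbers (without index 0): gcd([27, 12]) = 3
New gcd = gcd(g_others, new_val) = gcd(3, 35) = 1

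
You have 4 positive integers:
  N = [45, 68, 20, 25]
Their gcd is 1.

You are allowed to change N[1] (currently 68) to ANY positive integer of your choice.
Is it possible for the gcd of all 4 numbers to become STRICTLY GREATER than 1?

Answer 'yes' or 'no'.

Answer: yes

Derivation:
Current gcd = 1
gcd of all OTHER numbers (without N[1]=68): gcd([45, 20, 25]) = 5
The new gcd after any change is gcd(5, new_value).
This can be at most 5.
Since 5 > old gcd 1, the gcd CAN increase (e.g., set N[1] = 5).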